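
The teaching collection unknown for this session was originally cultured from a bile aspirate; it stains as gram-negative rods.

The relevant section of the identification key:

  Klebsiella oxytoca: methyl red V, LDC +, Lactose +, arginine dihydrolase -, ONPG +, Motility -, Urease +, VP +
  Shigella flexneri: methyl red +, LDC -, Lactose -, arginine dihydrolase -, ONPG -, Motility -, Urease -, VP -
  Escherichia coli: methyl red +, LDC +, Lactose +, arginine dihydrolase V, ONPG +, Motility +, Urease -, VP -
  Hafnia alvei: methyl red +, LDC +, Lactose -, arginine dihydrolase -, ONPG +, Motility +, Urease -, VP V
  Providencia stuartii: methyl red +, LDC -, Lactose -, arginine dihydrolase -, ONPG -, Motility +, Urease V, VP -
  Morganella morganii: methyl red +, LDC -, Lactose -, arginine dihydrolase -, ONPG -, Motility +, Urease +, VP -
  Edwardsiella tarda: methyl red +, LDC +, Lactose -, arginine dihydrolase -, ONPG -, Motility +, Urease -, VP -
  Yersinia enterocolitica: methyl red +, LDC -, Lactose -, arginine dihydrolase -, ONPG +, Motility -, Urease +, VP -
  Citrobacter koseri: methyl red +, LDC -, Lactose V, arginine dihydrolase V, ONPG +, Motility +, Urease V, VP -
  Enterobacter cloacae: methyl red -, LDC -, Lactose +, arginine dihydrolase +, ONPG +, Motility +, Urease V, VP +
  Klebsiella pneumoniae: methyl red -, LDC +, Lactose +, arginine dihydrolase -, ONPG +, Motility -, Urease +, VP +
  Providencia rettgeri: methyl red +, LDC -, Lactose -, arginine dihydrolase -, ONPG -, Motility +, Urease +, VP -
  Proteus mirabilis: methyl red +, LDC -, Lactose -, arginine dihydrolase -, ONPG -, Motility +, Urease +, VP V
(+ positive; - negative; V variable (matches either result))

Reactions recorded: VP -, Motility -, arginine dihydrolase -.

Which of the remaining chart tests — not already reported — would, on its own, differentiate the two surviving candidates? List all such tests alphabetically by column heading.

Motility -: excludes 9 organisms — 4 left.
arginine dihydrolase -: all 4 remaining candidates are consistent.
VP -: excludes Klebsiella oxytoca, Klebsiella pneumoniae — 2 left.
Two candidates remain: Shigella flexneri and Yersinia enterocolitica.
  methyl red: + vs + — same for both, does not separate.
  LDC: - vs - — same for both, does not separate.
  Lactose: - vs - — same for both, does not separate.
  ONPG: Shigella flexneri -, Yersinia enterocolitica + — discriminates.
  Urease: Shigella flexneri -, Yersinia enterocolitica + — discriminates.

ONPG, Urease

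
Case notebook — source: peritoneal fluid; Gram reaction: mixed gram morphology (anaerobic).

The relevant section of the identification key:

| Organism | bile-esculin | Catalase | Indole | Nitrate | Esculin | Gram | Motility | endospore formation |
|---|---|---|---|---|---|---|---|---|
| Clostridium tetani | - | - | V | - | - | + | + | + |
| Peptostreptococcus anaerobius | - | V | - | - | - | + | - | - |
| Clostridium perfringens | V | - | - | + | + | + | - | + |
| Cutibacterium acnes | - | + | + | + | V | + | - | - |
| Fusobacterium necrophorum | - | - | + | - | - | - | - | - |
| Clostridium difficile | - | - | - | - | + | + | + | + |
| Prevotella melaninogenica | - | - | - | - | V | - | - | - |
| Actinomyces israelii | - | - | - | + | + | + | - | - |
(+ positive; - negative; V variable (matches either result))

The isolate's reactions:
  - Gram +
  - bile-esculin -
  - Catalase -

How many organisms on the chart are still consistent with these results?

bile-esculin -: all 8 remaining candidates are consistent.
Catalase -: excludes Cutibacterium acnes — 7 left.
Gram +: excludes Fusobacterium necrophorum, Prevotella melaninogenica — 5 left.
Still consistent: Actinomyces israelii, Clostridium difficile, Clostridium perfringens, Clostridium tetani, Peptostreptococcus anaerobius.

5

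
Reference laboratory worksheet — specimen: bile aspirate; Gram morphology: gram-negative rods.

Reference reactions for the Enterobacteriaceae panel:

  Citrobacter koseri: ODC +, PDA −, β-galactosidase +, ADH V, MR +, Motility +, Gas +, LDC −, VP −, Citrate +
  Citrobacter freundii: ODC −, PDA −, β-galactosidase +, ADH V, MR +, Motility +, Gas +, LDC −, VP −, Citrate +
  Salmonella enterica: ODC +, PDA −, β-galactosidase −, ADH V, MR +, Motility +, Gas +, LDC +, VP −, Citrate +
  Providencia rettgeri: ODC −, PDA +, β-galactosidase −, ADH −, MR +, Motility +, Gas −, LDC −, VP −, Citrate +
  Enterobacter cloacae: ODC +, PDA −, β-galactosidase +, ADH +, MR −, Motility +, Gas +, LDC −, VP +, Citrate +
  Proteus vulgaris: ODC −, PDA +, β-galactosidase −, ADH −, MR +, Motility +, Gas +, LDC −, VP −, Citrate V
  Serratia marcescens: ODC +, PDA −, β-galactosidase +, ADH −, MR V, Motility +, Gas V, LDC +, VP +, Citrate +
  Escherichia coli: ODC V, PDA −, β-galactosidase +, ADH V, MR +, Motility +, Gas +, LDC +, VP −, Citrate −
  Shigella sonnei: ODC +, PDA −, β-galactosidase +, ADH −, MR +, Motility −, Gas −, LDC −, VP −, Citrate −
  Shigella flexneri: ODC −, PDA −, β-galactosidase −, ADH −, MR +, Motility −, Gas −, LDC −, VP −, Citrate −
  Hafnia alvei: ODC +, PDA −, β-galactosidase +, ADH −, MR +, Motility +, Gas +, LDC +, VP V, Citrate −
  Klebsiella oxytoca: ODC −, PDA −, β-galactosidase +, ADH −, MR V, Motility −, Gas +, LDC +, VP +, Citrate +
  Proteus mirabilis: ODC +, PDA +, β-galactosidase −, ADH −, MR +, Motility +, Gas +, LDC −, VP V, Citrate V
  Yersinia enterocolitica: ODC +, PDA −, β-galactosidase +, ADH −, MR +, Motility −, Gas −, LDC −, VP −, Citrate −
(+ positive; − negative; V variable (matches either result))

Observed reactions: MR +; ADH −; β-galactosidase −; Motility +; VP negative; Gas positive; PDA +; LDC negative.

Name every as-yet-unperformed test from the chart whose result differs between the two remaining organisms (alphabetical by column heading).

ODC

Motility +: excludes Shigella sonnei, Shigella flexneri, Klebsiella oxytoca, Yersinia enterocolitica — 10 left.
β-galactosidase −: excludes 6 organisms — 4 left.
ADH −: all 4 remaining candidates are consistent.
LDC −: excludes Salmonella enterica — 3 left.
VP −: all 3 remaining candidates are consistent.
PDA +: all 3 remaining candidates are consistent.
MR +: all 3 remaining candidates are consistent.
Gas +: excludes Providencia rettgeri — 2 left.
Two candidates remain: Proteus mirabilis and Proteus vulgaris.
  ODC: Proteus mirabilis +, Proteus vulgaris − — discriminates.
  Citrate: V vs V — variable for at least one, does not separate.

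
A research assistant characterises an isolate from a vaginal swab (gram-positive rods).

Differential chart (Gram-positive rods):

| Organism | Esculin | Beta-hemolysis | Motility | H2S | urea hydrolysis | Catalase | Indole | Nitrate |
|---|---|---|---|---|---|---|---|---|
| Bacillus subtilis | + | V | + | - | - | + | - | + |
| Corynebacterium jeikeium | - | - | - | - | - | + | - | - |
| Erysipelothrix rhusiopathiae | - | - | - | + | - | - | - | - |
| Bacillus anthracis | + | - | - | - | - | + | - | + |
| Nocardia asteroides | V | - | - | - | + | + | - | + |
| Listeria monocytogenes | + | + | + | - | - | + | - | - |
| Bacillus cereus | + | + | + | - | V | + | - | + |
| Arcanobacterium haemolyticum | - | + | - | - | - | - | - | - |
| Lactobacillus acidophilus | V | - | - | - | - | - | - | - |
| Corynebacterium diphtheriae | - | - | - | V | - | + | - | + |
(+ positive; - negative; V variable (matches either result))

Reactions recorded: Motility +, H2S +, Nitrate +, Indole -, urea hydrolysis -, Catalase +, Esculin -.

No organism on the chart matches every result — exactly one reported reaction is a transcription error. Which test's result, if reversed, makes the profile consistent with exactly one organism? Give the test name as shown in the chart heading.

Motility

As reported, no row in the chart matches all 7 reactions.
Reversing Motility (to -) → unique match: Corynebacterium diphtheriae.
Reversing Catalase → still no organism matches.
Reversing H2S → still no organism matches.
Reversing urea hydrolysis → still no organism matches.
Reversing Indole → still no organism matches.
Reversing Esculin → still no organism matches.
Reversing Nitrate → still no organism matches.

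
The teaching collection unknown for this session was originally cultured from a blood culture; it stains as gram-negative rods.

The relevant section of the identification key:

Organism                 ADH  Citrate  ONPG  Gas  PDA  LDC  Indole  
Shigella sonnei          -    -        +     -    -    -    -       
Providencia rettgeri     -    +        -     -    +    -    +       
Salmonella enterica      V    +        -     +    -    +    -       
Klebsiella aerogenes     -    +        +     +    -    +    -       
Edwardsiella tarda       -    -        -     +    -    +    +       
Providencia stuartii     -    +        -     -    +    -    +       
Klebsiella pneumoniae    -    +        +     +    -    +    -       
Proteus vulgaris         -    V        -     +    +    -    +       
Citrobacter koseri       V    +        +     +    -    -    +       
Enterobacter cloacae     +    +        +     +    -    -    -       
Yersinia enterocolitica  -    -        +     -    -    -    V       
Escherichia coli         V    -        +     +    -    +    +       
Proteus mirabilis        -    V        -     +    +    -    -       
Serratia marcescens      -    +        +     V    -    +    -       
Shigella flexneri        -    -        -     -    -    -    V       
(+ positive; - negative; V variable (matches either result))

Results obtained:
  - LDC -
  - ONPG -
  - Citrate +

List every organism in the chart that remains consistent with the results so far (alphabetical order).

LDC -: excludes 6 organisms — 9 left.
Citrate +: excludes Shigella sonnei, Yersinia enterocolitica, Shigella flexneri — 6 left.
ONPG -: excludes Citrobacter koseri, Enterobacter cloacae — 4 left.

Proteus mirabilis, Proteus vulgaris, Providencia rettgeri, Providencia stuartii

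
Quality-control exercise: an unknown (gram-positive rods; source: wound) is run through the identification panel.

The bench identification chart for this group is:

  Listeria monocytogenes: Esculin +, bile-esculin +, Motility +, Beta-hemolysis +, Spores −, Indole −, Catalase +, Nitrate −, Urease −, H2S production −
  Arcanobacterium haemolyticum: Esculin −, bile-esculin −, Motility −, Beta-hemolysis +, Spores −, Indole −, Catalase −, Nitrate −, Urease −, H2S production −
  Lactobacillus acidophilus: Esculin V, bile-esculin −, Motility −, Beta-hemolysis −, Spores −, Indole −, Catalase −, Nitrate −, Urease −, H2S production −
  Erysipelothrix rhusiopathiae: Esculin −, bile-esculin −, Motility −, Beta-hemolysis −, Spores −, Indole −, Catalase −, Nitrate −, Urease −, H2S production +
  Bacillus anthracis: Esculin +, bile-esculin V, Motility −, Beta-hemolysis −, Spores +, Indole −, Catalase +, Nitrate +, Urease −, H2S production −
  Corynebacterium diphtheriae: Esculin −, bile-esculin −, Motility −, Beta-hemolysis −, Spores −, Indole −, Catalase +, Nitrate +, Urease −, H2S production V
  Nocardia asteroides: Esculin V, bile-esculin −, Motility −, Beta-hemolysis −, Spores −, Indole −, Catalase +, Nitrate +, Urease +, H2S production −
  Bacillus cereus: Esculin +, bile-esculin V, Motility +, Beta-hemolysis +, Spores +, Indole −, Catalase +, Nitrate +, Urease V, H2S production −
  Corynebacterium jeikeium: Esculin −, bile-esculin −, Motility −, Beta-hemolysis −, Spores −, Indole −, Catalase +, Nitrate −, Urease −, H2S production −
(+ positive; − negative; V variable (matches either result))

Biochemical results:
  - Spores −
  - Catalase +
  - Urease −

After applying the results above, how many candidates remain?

3

Urease −: excludes Nocardia asteroides — 8 left.
Catalase +: excludes Arcanobacterium haemolyticum, Lactobacillus acidophilus, Erysipelothrix rhusiopathiae — 5 left.
Spores −: excludes Bacillus anthracis, Bacillus cereus — 3 left.
Still consistent: Corynebacterium diphtheriae, Corynebacterium jeikeium, Listeria monocytogenes.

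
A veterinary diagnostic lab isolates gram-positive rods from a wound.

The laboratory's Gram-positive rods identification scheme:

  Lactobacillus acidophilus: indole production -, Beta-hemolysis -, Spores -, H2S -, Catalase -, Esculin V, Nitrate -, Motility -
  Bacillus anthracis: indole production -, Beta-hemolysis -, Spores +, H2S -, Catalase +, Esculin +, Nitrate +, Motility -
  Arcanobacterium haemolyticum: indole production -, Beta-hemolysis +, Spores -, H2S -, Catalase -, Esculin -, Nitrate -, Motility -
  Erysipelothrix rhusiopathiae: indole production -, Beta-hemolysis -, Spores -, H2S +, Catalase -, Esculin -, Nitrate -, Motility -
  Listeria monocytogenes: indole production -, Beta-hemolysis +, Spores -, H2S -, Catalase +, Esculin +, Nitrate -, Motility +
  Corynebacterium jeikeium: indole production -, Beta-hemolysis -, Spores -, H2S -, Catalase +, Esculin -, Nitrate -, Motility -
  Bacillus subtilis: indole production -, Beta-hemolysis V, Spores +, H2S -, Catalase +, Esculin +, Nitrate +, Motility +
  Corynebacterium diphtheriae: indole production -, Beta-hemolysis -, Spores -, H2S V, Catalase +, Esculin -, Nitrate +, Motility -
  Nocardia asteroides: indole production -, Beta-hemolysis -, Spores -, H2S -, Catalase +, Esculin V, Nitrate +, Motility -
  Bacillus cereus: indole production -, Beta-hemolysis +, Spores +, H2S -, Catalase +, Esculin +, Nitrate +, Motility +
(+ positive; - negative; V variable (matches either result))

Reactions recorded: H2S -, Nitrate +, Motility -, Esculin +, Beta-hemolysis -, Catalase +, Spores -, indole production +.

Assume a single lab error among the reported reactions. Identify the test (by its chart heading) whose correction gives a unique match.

indole production

As reported, no row in the chart matches all 8 reactions.
Reversing Nitrate → still no organism matches.
Reversing Esculin → still no organism matches.
Reversing Beta-hemolysis → still no organism matches.
Reversing Motility → still no organism matches.
Reversing Catalase → still no organism matches.
Reversing H2S → still no organism matches.
Reversing Spores → still no organism matches.
Reversing indole production (to -) → unique match: Nocardia asteroides.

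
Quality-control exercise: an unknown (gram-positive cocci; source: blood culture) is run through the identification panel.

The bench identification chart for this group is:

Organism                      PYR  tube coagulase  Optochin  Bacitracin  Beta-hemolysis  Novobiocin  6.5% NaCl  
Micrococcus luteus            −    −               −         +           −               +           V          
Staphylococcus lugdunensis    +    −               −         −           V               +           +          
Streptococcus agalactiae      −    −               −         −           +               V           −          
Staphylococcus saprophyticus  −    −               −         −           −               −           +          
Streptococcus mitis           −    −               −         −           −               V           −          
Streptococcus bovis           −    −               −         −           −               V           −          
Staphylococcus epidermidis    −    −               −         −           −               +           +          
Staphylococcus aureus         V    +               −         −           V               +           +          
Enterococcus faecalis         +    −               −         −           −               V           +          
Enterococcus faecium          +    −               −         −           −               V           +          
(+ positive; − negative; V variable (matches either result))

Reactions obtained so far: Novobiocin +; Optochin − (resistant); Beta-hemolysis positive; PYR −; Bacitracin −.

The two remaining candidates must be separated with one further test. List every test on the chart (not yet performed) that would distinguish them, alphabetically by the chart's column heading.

6.5% NaCl, tube coagulase

Optochin −: all 10 remaining candidates are consistent.
Beta-hemolysis +: excludes 7 organisms — 3 left.
Bacitracin −: all 3 remaining candidates are consistent.
Novobiocin +: all 3 remaining candidates are consistent.
PYR −: excludes Staphylococcus lugdunensis — 2 left.
Two candidates remain: Staphylococcus aureus and Streptococcus agalactiae.
  tube coagulase: Staphylococcus aureus +, Streptococcus agalactiae − — discriminates.
  6.5% NaCl: Staphylococcus aureus +, Streptococcus agalactiae − — discriminates.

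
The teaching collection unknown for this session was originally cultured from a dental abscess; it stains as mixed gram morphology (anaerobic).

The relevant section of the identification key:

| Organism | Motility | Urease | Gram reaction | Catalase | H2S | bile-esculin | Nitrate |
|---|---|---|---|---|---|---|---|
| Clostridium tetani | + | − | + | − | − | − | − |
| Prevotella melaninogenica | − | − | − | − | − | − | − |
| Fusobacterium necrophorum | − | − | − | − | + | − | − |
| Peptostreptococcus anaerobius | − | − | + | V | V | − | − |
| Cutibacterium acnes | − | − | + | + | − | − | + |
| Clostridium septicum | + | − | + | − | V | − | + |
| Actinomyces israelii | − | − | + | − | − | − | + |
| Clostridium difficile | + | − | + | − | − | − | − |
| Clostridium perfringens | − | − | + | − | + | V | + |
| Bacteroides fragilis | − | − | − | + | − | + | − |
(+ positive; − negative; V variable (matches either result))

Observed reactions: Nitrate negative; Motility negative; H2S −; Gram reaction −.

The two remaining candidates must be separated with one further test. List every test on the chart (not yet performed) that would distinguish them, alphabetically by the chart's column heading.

bile-esculin, Catalase

H2S −: excludes Fusobacterium necrophorum, Clostridium perfringens — 8 left.
Nitrate −: excludes Cutibacterium acnes, Clostridium septicum, Actinomyces israelii — 5 left.
Motility −: excludes Clostridium tetani, Clostridium difficile — 3 left.
Gram reaction −: excludes Peptostreptococcus anaerobius — 2 left.
Two candidates remain: Bacteroides fragilis and Prevotella melaninogenica.
  Urease: − vs − — same for both, does not separate.
  Catalase: Bacteroides fragilis +, Prevotella melaninogenica − — discriminates.
  bile-esculin: Bacteroides fragilis +, Prevotella melaninogenica − — discriminates.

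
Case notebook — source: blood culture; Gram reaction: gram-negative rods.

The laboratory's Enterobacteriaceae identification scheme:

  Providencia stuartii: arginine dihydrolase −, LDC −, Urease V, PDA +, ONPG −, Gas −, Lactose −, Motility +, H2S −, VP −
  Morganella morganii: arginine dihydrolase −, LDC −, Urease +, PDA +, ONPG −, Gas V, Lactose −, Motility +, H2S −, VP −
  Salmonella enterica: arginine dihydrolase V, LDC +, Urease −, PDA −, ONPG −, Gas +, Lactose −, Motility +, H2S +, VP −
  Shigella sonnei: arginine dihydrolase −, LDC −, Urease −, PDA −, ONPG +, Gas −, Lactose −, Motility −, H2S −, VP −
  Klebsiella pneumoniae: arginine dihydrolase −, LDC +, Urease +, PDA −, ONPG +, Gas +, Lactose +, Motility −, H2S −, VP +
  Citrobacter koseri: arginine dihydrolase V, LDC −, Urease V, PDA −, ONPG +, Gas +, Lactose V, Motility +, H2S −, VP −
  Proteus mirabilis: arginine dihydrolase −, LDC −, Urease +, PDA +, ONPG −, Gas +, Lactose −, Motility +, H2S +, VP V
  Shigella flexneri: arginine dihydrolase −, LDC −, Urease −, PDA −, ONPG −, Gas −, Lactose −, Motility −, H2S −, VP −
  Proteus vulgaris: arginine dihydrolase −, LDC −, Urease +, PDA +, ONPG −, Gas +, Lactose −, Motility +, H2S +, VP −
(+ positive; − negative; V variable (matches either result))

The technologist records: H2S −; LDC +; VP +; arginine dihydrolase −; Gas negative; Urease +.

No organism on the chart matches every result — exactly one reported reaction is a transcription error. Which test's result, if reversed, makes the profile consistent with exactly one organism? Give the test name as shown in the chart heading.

Gas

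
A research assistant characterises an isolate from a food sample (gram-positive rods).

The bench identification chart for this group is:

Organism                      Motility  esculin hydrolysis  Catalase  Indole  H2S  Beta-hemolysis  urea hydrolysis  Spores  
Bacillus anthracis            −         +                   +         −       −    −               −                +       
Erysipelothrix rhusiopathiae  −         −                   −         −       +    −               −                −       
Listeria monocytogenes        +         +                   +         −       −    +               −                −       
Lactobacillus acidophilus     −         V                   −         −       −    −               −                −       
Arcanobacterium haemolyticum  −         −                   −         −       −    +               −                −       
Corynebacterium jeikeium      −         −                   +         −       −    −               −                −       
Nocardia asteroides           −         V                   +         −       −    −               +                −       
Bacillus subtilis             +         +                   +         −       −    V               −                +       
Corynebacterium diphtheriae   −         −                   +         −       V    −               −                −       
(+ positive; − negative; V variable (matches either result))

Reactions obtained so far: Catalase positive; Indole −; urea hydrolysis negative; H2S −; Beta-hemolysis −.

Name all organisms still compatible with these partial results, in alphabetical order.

Bacillus anthracis, Bacillus subtilis, Corynebacterium diphtheriae, Corynebacterium jeikeium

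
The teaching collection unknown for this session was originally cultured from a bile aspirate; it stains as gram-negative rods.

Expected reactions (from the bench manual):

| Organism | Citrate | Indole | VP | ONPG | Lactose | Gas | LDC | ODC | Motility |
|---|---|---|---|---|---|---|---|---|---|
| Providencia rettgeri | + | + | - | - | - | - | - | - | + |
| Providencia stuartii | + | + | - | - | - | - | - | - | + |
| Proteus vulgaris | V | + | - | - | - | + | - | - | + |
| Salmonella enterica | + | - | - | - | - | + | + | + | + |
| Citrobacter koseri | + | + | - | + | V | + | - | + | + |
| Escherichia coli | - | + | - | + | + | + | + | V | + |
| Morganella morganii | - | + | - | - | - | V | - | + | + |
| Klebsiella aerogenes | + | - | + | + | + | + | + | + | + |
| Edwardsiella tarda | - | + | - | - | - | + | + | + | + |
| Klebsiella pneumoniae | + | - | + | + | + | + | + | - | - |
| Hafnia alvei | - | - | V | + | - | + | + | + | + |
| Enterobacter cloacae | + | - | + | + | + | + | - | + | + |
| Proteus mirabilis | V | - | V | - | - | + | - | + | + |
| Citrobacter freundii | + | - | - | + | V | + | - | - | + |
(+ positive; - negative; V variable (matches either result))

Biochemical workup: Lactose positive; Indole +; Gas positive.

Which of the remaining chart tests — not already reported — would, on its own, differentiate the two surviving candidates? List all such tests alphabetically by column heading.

Citrate, LDC

Indole +: excludes 7 organisms — 7 left.
Lactose +: excludes 5 organisms — 2 left.
Gas +: all 2 remaining candidates are consistent.
Two candidates remain: Citrobacter koseri and Escherichia coli.
  Citrate: Citrobacter koseri +, Escherichia coli - — discriminates.
  VP: - vs - — same for both, does not separate.
  ONPG: + vs + — same for both, does not separate.
  LDC: Citrobacter koseri -, Escherichia coli + — discriminates.
  ODC: + vs V — variable for at least one, does not separate.
  Motility: + vs + — same for both, does not separate.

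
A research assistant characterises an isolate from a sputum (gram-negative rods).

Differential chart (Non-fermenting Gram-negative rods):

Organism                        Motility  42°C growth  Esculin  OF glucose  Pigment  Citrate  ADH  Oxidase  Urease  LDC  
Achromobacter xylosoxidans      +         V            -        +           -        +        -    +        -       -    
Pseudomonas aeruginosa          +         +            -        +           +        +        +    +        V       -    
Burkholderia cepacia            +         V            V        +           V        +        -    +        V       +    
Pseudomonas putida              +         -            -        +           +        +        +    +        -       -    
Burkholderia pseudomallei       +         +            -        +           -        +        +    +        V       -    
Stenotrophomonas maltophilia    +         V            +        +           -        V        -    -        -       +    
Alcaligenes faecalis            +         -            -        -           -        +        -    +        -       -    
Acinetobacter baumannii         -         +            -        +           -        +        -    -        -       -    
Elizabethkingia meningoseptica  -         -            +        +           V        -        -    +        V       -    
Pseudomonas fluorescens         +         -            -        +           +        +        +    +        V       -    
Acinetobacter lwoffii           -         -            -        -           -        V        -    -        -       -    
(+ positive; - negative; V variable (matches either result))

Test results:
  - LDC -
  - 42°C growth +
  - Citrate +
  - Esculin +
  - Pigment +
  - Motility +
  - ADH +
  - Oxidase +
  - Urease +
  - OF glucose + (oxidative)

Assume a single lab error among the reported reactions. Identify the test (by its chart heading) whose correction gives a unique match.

Esculin

As reported, no row in the chart matches all 10 reactions.
Reversing Urease → still no organism matches.
Reversing Esculin (to -) → unique match: Pseudomonas aeruginosa.
Reversing Pigment → still no organism matches.
Reversing LDC → still no organism matches.
Reversing Citrate → still no organism matches.
Reversing OF glucose → still no organism matches.
Reversing Motility → still no organism matches.
Reversing ADH → still no organism matches.
Reversing 42°C growth → still no organism matches.
Reversing Oxidase → still no organism matches.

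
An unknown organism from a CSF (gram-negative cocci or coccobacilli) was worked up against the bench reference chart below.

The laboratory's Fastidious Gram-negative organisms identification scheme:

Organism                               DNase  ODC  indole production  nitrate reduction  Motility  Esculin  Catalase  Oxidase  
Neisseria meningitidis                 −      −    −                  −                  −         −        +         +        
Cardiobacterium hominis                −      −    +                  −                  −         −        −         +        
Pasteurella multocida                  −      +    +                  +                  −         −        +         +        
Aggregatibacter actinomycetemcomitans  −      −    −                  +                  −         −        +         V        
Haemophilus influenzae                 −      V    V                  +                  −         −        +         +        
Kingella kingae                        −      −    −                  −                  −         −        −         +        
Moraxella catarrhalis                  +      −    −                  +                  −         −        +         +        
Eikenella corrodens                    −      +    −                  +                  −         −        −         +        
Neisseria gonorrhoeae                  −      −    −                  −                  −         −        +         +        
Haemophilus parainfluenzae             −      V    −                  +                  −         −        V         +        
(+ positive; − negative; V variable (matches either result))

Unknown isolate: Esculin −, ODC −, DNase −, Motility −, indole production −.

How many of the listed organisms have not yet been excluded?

6

ODC −: excludes Pasteurella multocida, Eikenella corrodens — 8 left.
Esculin −: all 8 remaining candidates are consistent.
indole production −: excludes Cardiobacterium hominis — 7 left.
Motility −: all 7 remaining candidates are consistent.
DNase −: excludes Moraxella catarrhalis — 6 left.
Still consistent: Aggregatibacter actinomycetemcomitans, Haemophilus influenzae, Haemophilus parainfluenzae, Kingella kingae, Neisseria gonorrhoeae, Neisseria meningitidis.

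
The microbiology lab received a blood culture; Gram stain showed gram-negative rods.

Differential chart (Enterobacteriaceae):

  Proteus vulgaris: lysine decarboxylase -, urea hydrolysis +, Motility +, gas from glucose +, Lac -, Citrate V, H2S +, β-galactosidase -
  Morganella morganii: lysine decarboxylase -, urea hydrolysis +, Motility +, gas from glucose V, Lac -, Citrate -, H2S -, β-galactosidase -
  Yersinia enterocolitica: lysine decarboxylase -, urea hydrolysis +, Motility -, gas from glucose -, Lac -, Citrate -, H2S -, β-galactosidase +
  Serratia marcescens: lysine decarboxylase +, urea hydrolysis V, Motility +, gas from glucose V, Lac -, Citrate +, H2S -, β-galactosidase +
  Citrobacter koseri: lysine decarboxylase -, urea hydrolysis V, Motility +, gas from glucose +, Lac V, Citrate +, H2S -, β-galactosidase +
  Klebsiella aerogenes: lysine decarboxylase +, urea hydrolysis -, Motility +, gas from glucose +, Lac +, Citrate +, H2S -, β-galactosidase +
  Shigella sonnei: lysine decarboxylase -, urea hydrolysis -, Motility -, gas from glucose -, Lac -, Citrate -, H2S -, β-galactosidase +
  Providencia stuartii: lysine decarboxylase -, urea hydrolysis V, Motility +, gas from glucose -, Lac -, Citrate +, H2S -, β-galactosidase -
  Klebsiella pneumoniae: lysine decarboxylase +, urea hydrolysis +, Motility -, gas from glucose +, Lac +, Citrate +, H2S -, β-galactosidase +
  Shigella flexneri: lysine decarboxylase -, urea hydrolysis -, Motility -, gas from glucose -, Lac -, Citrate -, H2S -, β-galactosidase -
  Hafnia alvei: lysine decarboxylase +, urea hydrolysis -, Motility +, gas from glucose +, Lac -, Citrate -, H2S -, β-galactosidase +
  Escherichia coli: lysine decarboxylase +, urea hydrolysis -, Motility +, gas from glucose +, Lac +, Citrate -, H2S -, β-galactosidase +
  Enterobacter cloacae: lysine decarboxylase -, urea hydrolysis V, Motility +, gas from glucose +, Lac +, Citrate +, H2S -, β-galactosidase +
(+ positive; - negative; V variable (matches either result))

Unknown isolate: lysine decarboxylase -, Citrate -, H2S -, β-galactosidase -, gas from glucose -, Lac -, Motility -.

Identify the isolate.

Shigella flexneri

Citrate -: excludes 6 organisms — 7 left.
Lac -: excludes Escherichia coli — 6 left.
gas from glucose -: excludes Proteus vulgaris, Hafnia alvei — 4 left.
Motility -: excludes Morganella morganii — 3 left.
H2S -: all 3 remaining candidates are consistent.
lysine decarboxylase -: all 3 remaining candidates are consistent.
β-galactosidase -: excludes Yersinia enterocolitica, Shigella sonnei — 1 left.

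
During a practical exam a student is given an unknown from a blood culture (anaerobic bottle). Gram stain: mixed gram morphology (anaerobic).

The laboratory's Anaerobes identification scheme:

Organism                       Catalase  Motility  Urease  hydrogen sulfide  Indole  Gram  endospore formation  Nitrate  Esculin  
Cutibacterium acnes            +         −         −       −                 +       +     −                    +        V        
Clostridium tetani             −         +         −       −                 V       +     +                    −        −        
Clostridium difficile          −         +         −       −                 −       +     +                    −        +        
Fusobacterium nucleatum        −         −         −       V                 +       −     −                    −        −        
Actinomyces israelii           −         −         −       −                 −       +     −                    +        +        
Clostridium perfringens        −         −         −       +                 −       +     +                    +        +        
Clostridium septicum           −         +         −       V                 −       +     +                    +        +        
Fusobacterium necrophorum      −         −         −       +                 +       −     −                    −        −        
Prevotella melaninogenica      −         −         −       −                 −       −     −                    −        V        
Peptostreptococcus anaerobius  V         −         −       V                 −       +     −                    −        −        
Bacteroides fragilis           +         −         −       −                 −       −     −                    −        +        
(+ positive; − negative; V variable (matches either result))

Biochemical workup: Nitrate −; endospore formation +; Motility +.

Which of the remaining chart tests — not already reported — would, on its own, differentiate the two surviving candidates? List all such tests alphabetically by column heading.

Motility +: excludes 8 organisms — 3 left.
Nitrate −: excludes Clostridium septicum — 2 left.
endospore formation +: all 2 remaining candidates are consistent.
Two candidates remain: Clostridium difficile and Clostridium tetani.
  Catalase: − vs − — same for both, does not separate.
  Urease: − vs − — same for both, does not separate.
  hydrogen sulfide: − vs − — same for both, does not separate.
  Indole: − vs V — variable for at least one, does not separate.
  Gram: + vs + — same for both, does not separate.
  Esculin: Clostridium difficile +, Clostridium tetani − — discriminates.

Esculin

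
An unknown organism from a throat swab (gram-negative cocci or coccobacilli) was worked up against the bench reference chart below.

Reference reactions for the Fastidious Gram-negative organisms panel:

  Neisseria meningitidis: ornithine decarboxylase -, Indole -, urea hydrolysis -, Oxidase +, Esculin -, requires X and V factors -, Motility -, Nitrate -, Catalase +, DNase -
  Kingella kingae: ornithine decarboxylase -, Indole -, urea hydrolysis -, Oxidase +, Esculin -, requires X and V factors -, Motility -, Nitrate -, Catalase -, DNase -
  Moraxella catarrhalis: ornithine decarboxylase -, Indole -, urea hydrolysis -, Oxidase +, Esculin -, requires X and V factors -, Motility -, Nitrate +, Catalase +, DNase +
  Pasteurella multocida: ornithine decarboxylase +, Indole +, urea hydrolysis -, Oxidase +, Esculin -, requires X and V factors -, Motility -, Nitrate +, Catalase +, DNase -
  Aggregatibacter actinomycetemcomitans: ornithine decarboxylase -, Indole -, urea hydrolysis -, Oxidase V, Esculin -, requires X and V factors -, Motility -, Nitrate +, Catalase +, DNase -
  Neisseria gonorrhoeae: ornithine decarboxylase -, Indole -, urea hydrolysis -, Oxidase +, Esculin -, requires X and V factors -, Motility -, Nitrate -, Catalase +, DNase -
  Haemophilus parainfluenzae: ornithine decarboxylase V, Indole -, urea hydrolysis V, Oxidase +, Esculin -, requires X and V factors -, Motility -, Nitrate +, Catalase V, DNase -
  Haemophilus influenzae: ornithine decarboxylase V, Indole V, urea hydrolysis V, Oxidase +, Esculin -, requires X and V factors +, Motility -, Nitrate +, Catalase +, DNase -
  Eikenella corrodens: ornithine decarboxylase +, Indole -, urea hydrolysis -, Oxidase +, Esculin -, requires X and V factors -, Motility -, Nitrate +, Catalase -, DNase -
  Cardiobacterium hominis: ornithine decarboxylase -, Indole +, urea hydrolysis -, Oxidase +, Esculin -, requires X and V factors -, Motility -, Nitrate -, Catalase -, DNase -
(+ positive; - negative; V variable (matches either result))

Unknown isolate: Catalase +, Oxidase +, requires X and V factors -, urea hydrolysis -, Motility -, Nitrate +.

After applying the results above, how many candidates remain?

urea hydrolysis -: all 10 remaining candidates are consistent.
Oxidase +: all 10 remaining candidates are consistent.
Nitrate +: excludes Neisseria meningitidis, Kingella kingae, Neisseria gonorrhoeae, Cardiobacterium hominis — 6 left.
requires X and V factors -: excludes Haemophilus influenzae — 5 left.
Motility -: all 5 remaining candidates are consistent.
Catalase +: excludes Eikenella corrodens — 4 left.
Still consistent: Aggregatibacter actinomycetemcomitans, Haemophilus parainfluenzae, Moraxella catarrhalis, Pasteurella multocida.

4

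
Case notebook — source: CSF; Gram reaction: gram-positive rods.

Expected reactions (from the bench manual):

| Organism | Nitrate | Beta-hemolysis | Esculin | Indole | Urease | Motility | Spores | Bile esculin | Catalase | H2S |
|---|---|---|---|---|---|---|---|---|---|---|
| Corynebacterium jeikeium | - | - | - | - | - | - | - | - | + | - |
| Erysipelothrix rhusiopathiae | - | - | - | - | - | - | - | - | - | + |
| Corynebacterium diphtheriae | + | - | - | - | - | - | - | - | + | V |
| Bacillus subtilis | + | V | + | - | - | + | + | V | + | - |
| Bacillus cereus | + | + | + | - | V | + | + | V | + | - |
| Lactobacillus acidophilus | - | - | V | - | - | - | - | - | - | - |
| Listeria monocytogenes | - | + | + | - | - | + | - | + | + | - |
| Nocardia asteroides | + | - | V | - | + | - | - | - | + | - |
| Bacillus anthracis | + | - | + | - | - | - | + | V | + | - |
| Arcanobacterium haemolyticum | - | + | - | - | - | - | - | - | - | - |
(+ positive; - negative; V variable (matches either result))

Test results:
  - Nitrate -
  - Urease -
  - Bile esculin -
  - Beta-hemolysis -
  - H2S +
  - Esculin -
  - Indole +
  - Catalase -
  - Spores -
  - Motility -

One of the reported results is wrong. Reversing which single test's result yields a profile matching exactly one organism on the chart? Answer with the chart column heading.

Indole

As reported, no row in the chart matches all 10 reactions.
Reversing Indole (to -) → unique match: Erysipelothrix rhusiopathiae.
Reversing Beta-hemolysis → still no organism matches.
Reversing Bile esculin → still no organism matches.
Reversing H2S → still no organism matches.
Reversing Spores → still no organism matches.
Reversing Esculin → still no organism matches.
Reversing Urease → still no organism matches.
Reversing Nitrate → still no organism matches.
Reversing Motility → still no organism matches.
Reversing Catalase → still no organism matches.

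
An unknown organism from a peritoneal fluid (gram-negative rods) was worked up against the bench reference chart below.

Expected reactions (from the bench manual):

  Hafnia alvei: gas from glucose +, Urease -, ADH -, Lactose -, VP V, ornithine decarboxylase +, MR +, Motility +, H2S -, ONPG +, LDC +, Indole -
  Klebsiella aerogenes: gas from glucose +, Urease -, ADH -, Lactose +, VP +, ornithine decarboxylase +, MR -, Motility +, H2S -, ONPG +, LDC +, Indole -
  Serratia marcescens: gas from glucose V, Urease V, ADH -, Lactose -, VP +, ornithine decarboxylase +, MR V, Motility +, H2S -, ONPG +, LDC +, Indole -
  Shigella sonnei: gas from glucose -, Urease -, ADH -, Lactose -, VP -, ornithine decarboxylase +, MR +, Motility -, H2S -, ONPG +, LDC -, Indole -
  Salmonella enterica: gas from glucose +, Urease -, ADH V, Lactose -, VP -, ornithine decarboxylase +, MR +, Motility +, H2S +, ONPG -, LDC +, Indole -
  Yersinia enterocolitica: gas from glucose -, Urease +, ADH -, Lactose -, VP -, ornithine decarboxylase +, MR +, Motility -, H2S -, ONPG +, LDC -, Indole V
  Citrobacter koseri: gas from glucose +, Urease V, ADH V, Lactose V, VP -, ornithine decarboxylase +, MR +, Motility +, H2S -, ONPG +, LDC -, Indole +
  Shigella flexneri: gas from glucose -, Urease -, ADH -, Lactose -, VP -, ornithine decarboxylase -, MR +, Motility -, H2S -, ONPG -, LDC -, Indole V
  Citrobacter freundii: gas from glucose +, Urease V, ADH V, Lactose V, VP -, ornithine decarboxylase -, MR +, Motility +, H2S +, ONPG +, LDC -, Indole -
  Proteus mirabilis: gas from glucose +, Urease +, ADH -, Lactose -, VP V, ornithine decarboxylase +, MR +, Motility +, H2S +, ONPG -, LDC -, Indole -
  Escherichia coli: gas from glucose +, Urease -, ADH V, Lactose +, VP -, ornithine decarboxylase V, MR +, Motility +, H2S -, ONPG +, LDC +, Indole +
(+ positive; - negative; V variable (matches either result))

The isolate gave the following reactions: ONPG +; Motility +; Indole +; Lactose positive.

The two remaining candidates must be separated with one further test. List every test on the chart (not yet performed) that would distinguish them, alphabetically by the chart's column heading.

LDC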